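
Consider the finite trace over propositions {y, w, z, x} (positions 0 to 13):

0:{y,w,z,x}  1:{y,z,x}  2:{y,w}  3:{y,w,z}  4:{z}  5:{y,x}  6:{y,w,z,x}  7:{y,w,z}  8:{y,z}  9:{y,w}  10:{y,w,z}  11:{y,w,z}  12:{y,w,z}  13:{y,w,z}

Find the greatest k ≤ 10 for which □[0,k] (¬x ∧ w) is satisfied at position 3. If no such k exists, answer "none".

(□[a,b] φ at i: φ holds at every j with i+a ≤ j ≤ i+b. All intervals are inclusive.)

(¬x ∧ w) must hold from j=3 onward; find where it first fails.
  j=3: holds
  j=4: fails
Holds on [3,3], so largest k = 0.

0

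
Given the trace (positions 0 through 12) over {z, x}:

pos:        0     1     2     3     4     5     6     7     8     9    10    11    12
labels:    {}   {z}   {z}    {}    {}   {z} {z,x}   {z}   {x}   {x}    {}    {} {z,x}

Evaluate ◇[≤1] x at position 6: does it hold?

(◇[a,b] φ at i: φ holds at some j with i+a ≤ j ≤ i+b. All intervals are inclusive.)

Check x at each j in [6,7]:
  j=6: true
  j=7: false
Found at j=6 → formula holds.

Holds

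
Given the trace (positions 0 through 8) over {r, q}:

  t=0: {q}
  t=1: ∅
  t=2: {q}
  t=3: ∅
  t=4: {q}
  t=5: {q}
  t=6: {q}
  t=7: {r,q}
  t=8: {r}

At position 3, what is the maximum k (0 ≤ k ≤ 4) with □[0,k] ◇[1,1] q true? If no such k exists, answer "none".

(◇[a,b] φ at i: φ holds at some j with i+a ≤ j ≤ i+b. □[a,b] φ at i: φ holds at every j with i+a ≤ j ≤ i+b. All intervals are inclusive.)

3

◇[1,1] q must hold from j=3 onward; find where it first fails.
  j=3: holds
  j=4: holds
  j=5: holds
  j=6: holds
  j=7: fails
Holds on [3,6], so largest k = 3.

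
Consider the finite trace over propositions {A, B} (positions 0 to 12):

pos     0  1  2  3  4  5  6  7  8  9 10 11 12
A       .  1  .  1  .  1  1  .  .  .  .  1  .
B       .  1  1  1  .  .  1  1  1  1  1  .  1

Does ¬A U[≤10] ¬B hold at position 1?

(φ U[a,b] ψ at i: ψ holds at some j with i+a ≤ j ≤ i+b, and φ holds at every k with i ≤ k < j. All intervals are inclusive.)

Need some j in [1,11] with ¬B, and ¬A at every k in [1,j-1].
  j=1: ¬B false.
  j=2: ¬B false.
  j=3: ¬B false.
  j=4: ¬B holds, but ¬A fails at k=1 → not this j.
  j=5: ¬B holds, but ¬A fails at k=1 → not this j.
  j=6: ¬B false.
  j=7: ¬B false.
  j=8: ¬B false.
  j=9: ¬B false.
  j=10: ¬B false.
  j=11: ¬B holds, but ¬A fails at k=1 → not this j.
No j in the window works → until fails.

Does not hold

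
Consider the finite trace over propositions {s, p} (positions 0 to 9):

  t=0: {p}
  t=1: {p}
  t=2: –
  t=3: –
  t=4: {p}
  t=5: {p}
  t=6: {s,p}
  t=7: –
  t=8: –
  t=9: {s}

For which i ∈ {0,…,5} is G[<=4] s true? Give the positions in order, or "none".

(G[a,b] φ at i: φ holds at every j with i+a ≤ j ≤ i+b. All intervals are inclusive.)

none

Evaluate at each i in [0,5]:
  i=0: ✗ (fails at j=0)
  i=1: ✗ (fails at j=1)
  i=2: ✗ (fails at j=2)
  i=3: ✗ (fails at j=3)
  i=4: ✗ (fails at j=4)
  i=5: ✗ (fails at j=5)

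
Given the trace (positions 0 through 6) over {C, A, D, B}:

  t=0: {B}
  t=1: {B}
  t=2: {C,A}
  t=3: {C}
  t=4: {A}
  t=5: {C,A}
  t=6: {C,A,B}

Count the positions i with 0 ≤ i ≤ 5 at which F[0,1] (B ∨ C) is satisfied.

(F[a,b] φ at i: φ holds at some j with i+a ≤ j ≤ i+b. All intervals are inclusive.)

6

Evaluate at each i in [0,5]:
  i=0: ✓ (witness j=0)
  i=1: ✓ (witness j=1)
  i=2: ✓ (witness j=2)
  i=3: ✓ (witness j=3)
  i=4: ✓ (witness j=5)
  i=5: ✓ (witness j=5)
Positions where it holds: {0, 1, 2, 3, 4, 5} → 6.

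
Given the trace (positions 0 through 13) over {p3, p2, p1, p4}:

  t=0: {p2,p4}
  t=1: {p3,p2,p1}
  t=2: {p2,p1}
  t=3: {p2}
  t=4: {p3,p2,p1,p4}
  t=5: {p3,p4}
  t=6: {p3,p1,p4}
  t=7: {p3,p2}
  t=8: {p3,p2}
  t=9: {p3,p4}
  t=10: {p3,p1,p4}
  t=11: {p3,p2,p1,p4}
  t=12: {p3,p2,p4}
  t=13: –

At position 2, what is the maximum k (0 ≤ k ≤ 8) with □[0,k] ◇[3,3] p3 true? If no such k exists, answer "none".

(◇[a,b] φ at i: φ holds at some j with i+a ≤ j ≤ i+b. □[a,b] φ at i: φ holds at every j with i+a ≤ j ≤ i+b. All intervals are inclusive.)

7

◇[3,3] p3 must hold from j=2 onward; find where it first fails.
  j=2: holds
  j=3: holds
  j=4: holds
  j=5: holds
  j=6: holds
  j=7: holds
  j=8: holds
  j=9: holds
  j=10: fails
Holds on [2,9], so largest k = 7.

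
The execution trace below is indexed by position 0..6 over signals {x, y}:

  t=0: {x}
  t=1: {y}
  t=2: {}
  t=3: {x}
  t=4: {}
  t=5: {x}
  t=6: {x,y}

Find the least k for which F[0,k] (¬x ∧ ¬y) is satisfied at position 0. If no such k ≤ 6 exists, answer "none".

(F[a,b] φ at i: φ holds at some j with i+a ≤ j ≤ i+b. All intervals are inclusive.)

Scan j = 0,1,… for (¬x ∧ ¬y):
  j=0: fails
  j=1: fails
  j=2: holds
First hit at j=2, so smallest k = 2-0 = 2.

2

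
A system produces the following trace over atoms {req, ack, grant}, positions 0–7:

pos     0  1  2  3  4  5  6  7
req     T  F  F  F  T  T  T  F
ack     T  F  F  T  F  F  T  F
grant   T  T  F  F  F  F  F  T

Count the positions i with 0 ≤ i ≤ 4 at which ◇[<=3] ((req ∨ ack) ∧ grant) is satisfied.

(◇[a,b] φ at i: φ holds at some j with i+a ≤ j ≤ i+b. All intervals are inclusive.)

1

Evaluate at each i in [0,4]:
  i=0: ✓ (witness j=0)
  i=1: ✗ (none in [1,4])
  i=2: ✗ (none in [2,5])
  i=3: ✗ (none in [3,6])
  i=4: ✗ (none in [4,7])
Positions where it holds: {0} → 1.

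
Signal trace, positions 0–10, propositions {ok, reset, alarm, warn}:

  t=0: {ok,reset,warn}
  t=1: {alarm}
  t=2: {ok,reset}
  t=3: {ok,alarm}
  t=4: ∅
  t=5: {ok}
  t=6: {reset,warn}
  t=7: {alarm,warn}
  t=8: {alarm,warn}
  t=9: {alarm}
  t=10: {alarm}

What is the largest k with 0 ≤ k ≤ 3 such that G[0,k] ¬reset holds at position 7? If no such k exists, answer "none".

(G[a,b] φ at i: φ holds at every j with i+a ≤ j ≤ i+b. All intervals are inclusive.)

¬reset must hold from j=7 onward; find where it first fails.
  j=7: holds
  j=8: holds
  j=9: holds
  j=10: holds
Holds through j=10; largest k = 3.

3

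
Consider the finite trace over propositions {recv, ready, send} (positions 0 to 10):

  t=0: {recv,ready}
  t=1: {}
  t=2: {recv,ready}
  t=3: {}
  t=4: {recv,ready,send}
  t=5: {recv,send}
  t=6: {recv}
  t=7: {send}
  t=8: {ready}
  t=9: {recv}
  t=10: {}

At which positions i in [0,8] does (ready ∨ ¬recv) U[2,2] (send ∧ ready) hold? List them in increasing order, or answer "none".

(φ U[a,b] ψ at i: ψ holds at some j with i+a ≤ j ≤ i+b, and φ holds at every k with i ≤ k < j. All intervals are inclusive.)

2

Evaluate at each i in [0,8]:
  i=0: ✗ (no rhs in [2,2])
  i=1: ✗ (no rhs in [3,3])
  i=2: ✓ (rhs at j=4; lhs holds on [2,3])
  i=3: ✗ (no rhs in [5,5])
  i=4: ✗ (no rhs in [6,6])
  i=5: ✗ (no rhs in [7,7])
  i=6: ✗ (no rhs in [8,8])
  i=7: ✗ (no rhs in [9,9])
  i=8: ✗ (no rhs in [10,10])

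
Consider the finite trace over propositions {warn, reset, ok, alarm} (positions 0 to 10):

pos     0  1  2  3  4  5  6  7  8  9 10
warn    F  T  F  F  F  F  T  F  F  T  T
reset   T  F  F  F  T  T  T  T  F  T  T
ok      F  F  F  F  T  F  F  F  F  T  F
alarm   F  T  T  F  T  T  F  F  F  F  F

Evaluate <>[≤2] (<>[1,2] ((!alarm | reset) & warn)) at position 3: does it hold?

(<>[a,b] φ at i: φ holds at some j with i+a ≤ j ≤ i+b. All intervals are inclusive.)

Holds

Check <>[1,2] ((!alarm | reset) & warn) at each j in [3,5]:
  j=3: fails (none in [4,5])
  j=4: holds (witness at 6)
  j=5: holds (witness at 6)
Found at j=4 → formula holds.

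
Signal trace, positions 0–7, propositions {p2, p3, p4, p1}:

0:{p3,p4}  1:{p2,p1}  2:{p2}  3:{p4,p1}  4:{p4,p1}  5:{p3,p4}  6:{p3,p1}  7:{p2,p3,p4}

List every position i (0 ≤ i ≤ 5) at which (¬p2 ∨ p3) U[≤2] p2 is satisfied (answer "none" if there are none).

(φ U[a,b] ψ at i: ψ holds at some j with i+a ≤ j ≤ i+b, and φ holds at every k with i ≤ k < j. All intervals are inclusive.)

0, 1, 2, 5

Evaluate at each i in [0,5]:
  i=0: ✓ (rhs at j=1; lhs holds on [0,0])
  i=1: ✓ (rhs at j=1)
  i=2: ✓ (rhs at j=2)
  i=3: ✗ (no rhs in [3,5])
  i=4: ✗ (no rhs in [4,6])
  i=5: ✓ (rhs at j=7; lhs holds on [5,6])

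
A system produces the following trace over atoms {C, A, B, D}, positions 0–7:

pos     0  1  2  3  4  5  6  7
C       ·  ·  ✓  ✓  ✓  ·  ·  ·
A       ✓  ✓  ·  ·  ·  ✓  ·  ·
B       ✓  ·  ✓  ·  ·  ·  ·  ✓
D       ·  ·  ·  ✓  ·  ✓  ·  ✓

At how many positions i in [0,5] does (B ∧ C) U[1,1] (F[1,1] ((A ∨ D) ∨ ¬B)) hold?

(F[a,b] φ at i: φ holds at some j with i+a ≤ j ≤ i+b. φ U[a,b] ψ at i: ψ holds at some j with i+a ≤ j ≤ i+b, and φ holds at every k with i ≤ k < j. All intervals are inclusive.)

1

Evaluate at each i in [0,5]:
  i=0: ✗ (no rhs in [1,1])
  i=1: ✗ (lhs fails at k=1 before rhs at j=2)
  i=2: ✓ (rhs at j=3; lhs holds on [2,2])
  i=3: ✗ (lhs fails at k=3 before rhs at j=4)
  i=4: ✗ (lhs fails at k=4 before rhs at j=5)
  i=5: ✗ (lhs fails at k=5 before rhs at j=6)
Positions where it holds: {2} → 1.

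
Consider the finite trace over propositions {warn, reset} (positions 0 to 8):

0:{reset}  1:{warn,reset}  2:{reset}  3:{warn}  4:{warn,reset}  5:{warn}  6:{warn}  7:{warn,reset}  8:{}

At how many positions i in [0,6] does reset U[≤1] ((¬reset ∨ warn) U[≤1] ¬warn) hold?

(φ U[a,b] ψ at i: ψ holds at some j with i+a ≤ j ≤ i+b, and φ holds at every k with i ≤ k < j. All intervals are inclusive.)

Evaluate at each i in [0,6]:
  i=0: ✓ (rhs at j=0)
  i=1: ✓ (rhs at j=1)
  i=2: ✓ (rhs at j=2)
  i=3: ✗ (no rhs in [3,4])
  i=4: ✗ (no rhs in [4,5])
  i=5: ✗ (no rhs in [5,6])
  i=6: ✗ (lhs fails at k=6 before rhs at j=7)
Positions where it holds: {0, 1, 2} → 3.

3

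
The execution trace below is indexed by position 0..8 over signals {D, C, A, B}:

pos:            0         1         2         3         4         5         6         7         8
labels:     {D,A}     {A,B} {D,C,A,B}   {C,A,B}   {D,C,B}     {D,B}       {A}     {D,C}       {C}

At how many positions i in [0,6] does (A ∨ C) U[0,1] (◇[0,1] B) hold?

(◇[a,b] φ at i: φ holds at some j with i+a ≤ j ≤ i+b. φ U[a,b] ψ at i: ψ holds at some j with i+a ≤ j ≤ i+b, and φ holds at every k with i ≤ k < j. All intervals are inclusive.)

Evaluate at each i in [0,6]:
  i=0: ✓ (rhs at j=0)
  i=1: ✓ (rhs at j=1)
  i=2: ✓ (rhs at j=2)
  i=3: ✓ (rhs at j=3)
  i=4: ✓ (rhs at j=4)
  i=5: ✓ (rhs at j=5)
  i=6: ✗ (no rhs in [6,7])
Positions where it holds: {0, 1, 2, 3, 4, 5} → 6.

6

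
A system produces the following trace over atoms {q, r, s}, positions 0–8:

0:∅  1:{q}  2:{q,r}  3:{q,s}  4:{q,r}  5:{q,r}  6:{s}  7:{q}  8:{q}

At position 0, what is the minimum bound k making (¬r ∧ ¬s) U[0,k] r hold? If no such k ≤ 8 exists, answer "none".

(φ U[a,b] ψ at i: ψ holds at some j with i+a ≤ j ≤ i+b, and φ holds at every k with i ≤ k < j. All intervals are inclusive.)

Need earliest j ≥ 0 with r, and (¬r ∧ ¬s) at every k in [0,j-1].
  j=0: rhs fails.
  j=1: rhs fails.
  j=2: rhs holds; lhs holds on [0,1]. k = 2.

2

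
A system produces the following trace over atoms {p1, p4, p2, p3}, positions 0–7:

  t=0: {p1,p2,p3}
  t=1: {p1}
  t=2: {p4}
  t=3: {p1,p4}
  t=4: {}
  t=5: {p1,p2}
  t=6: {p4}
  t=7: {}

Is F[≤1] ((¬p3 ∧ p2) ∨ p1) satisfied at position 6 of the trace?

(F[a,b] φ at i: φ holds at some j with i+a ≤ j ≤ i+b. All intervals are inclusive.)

Check ((¬p3 ∧ p2) ∨ p1) at each j in [6,7]:
  j=6: false
  j=7: false
No position in the window satisfies it → formula fails.

No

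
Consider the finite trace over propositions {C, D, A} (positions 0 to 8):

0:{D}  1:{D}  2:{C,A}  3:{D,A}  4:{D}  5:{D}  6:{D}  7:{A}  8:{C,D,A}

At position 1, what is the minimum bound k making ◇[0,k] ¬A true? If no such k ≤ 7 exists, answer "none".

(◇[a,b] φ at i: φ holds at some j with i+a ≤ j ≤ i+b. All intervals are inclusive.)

0

Scan j = 1,2,… for ¬A:
  j=1: holds
First hit at j=1, so smallest k = 1-1 = 0.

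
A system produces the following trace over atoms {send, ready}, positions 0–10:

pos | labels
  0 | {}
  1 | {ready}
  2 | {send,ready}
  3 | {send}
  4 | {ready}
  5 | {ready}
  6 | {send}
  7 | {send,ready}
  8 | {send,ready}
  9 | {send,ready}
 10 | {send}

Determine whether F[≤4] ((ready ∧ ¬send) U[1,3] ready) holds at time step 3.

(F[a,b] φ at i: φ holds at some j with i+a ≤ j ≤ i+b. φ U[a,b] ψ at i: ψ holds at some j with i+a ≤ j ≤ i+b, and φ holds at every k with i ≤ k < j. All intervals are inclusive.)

Check ((ready ∧ ¬send) U[1,3] ready) at each j in [3,7]:
  j=3: fails
  j=4: holds
  j=5: fails
  j=6: fails
  j=7: fails
Found at j=4 → formula holds.

Holds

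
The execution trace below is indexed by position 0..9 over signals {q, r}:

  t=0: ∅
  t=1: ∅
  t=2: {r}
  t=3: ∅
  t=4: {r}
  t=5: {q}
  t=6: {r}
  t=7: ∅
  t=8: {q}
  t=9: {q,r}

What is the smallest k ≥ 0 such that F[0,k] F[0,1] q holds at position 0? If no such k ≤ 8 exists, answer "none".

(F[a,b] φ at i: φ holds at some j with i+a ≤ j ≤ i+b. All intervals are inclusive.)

Scan j = 0,1,… for F[0,1] q:
  j=0: fails
  j=1: fails
  j=2: fails
  j=3: fails
  j=4: holds
First hit at j=4, so smallest k = 4-0 = 4.

4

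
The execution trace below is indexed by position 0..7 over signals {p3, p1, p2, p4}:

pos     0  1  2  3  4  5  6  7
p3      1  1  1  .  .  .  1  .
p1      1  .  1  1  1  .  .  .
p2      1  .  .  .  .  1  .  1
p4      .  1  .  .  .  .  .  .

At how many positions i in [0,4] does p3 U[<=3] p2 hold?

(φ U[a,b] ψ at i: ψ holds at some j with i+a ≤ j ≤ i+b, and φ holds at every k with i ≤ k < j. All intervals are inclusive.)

1

Evaluate at each i in [0,4]:
  i=0: ✓ (rhs at j=0)
  i=1: ✗ (no rhs in [1,4])
  i=2: ✗ (lhs fails at k=3 before rhs at j=5)
  i=3: ✗ (lhs fails at k=3 before rhs at j=5)
  i=4: ✗ (lhs fails at k=4 before rhs at j=5)
Positions where it holds: {0} → 1.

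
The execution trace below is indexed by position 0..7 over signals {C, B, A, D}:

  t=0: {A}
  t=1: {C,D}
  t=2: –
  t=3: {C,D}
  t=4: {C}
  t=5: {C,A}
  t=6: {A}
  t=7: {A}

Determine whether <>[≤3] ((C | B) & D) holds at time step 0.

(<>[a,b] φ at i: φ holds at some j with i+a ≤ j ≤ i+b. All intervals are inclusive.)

Yes

Check ((C | B) & D) at each j in [0,3]:
  j=0: false
  j=1: true
  j=2: false
  j=3: true
Found at j=1 → formula holds.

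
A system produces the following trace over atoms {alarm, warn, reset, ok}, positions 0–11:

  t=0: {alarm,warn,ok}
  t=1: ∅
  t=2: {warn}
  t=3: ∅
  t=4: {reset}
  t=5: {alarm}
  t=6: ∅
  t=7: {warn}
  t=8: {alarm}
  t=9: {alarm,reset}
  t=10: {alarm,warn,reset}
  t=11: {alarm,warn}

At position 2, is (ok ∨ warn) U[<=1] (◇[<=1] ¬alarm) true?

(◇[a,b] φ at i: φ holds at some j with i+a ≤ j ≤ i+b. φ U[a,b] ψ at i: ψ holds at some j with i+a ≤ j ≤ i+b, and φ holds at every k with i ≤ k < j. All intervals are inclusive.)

Need some j in [2,3] with ◇[<=1] ¬alarm, and (ok ∨ warn) at every k in [2,j-1].
  j=2: ◇[<=1] ¬alarm holds; no prefix to check → satisfied.

Yes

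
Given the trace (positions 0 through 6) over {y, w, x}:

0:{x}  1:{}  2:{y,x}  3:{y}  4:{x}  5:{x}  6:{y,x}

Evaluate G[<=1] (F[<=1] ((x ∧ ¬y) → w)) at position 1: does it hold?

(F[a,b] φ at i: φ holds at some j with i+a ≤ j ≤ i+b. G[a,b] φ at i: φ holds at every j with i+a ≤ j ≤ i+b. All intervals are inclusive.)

Check F[<=1] ((x ∧ ¬y) → w) at every j in [1,2]:
  j=1: holds (witness at 1)
  j=2: holds (witness at 2)
All positions satisfy it → formula holds.

True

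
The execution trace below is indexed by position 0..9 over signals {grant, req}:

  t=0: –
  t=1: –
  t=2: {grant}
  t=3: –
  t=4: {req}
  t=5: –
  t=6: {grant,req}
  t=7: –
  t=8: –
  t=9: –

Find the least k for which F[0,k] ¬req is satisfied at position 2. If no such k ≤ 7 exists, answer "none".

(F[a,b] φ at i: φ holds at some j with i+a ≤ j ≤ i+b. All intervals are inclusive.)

Scan j = 2,3,… for ¬req:
  j=2: holds
First hit at j=2, so smallest k = 2-2 = 0.

0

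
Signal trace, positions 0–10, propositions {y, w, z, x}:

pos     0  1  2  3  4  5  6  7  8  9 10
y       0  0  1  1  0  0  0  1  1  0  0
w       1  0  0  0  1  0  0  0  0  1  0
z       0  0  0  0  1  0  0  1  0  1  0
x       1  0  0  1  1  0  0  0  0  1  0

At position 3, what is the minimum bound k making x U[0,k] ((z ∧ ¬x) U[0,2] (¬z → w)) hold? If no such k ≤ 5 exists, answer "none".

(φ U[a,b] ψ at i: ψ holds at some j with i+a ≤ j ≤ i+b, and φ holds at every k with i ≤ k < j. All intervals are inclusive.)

1

Need earliest j ≥ 3 with ((z ∧ ¬x) U[0,2] (¬z → w)), and x at every k in [3,j-1].
  j=3: rhs fails.
  j=4: rhs holds; lhs holds on [3,3]. k = 1.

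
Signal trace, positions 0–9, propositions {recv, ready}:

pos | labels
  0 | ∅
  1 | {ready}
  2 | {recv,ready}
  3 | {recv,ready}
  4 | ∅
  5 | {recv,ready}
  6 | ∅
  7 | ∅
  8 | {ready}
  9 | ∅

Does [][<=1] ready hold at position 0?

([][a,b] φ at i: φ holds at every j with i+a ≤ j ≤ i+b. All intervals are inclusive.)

Check ready at every j in [0,1]:
  j=0: false
  j=1: true
Fails at j=0 → formula fails.

False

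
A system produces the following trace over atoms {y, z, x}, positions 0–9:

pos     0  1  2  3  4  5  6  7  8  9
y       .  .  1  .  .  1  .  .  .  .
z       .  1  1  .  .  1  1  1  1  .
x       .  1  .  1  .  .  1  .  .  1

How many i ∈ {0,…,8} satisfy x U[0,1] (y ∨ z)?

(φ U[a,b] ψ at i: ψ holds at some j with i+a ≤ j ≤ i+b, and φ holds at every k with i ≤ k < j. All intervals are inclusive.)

Evaluate at each i in [0,8]:
  i=0: ✗ (lhs fails at k=0 before rhs at j=1)
  i=1: ✓ (rhs at j=1)
  i=2: ✓ (rhs at j=2)
  i=3: ✗ (no rhs in [3,4])
  i=4: ✗ (lhs fails at k=4 before rhs at j=5)
  i=5: ✓ (rhs at j=5)
  i=6: ✓ (rhs at j=6)
  i=7: ✓ (rhs at j=7)
  i=8: ✓ (rhs at j=8)
Positions where it holds: {1, 2, 5, 6, 7, 8} → 6.

6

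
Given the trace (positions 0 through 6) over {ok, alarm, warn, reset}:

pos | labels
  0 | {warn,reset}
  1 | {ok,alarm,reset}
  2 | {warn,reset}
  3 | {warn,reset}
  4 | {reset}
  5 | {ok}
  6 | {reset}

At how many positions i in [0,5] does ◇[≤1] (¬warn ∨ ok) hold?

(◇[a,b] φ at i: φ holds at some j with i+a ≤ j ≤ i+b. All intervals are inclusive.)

5

Evaluate at each i in [0,5]:
  i=0: ✓ (witness j=1)
  i=1: ✓ (witness j=1)
  i=2: ✗ (none in [2,3])
  i=3: ✓ (witness j=4)
  i=4: ✓ (witness j=4)
  i=5: ✓ (witness j=5)
Positions where it holds: {0, 1, 3, 4, 5} → 5.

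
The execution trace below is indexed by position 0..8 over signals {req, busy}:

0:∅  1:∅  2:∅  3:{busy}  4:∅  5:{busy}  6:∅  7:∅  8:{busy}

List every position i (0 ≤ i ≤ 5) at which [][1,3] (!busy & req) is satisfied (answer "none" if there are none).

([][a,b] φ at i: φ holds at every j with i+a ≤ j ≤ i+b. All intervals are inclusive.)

Evaluate at each i in [0,5]:
  i=0: ✗ (fails at j=1)
  i=1: ✗ (fails at j=2)
  i=2: ✗ (fails at j=3)
  i=3: ✗ (fails at j=4)
  i=4: ✗ (fails at j=5)
  i=5: ✗ (fails at j=6)

none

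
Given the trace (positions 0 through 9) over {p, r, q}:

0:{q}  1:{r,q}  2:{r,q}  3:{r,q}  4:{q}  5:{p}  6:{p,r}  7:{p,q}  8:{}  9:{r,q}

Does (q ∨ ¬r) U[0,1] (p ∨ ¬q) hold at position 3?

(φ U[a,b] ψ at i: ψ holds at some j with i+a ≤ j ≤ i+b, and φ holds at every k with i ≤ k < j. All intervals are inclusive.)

False

Need some j in [3,4] with (p ∨ ¬q), and (q ∨ ¬r) at every k in [3,j-1].
  j=3: (p ∨ ¬q) false.
  j=4: (p ∨ ¬q) false.
No j in the window works → until fails.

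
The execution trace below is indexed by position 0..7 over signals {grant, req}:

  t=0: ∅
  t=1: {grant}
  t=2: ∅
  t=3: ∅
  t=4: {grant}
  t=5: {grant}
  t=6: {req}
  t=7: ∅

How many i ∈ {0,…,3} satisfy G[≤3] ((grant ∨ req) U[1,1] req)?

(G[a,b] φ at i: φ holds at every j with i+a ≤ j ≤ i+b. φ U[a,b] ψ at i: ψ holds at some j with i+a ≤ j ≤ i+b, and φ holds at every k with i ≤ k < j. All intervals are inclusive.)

Evaluate at each i in [0,3]:
  i=0: ✗ (fails at j=0)
  i=1: ✗ (fails at j=1)
  i=2: ✗ (fails at j=2)
  i=3: ✗ (fails at j=3)
Positions where it holds: {} → 0.

0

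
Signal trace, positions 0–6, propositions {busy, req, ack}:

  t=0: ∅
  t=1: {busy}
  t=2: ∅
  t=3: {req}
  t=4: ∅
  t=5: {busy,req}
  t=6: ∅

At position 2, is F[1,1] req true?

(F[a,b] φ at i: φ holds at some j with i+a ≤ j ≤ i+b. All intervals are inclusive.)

Yes

Check req at each j in [3,3]:
  j=3: true
Found at j=3 → formula holds.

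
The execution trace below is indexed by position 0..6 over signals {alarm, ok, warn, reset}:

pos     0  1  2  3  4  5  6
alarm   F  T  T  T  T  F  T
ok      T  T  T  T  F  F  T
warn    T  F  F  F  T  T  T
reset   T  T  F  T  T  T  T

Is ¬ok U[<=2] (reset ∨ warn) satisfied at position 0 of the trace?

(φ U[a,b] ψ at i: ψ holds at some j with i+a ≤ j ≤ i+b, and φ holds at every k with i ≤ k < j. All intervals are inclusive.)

Need some j in [0,2] with (reset ∨ warn), and ¬ok at every k in [0,j-1].
  j=0: (reset ∨ warn) holds; no prefix to check → satisfied.

True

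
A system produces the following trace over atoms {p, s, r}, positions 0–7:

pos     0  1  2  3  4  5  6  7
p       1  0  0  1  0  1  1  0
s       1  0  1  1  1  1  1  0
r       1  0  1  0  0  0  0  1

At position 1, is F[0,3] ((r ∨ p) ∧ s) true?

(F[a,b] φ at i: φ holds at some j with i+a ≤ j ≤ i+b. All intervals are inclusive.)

Check ((r ∨ p) ∧ s) at each j in [1,4]:
  j=1: false
  j=2: true
  j=3: true
  j=4: false
Found at j=2 → formula holds.

Yes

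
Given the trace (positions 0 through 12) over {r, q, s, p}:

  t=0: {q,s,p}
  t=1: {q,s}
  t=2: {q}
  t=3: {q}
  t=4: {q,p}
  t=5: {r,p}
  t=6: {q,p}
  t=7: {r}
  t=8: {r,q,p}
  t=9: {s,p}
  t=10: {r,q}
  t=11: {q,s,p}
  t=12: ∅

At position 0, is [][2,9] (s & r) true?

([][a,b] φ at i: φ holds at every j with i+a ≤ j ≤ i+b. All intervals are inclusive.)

Does not hold

Check (s & r) at every j in [2,9]:
  j=2: false
  j=3: false
  j=4: false
  j=5: false
  j=6: false
  j=7: false
  j=8: false
  j=9: false
Fails at j=2 → formula fails.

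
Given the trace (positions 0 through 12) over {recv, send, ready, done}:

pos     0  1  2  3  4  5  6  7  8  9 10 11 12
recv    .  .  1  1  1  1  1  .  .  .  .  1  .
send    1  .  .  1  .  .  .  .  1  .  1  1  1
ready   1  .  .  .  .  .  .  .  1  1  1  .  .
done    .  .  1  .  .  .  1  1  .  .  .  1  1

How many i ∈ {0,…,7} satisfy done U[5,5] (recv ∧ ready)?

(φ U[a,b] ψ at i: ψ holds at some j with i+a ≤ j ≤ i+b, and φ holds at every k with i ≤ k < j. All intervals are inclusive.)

0

Evaluate at each i in [0,7]:
  i=0: ✗ (no rhs in [5,5])
  i=1: ✗ (no rhs in [6,6])
  i=2: ✗ (no rhs in [7,7])
  i=3: ✗ (no rhs in [8,8])
  i=4: ✗ (no rhs in [9,9])
  i=5: ✗ (no rhs in [10,10])
  i=6: ✗ (no rhs in [11,11])
  i=7: ✗ (no rhs in [12,12])
Positions where it holds: {} → 0.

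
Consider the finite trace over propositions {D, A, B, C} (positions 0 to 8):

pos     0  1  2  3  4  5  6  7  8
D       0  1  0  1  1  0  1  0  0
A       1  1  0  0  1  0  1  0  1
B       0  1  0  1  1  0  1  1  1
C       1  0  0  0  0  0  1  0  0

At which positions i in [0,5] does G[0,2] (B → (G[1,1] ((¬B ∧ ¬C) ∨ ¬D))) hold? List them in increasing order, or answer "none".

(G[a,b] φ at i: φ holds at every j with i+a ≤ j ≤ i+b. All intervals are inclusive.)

Evaluate at each i in [0,5]:
  i=0: ✓ (all of [0,2])
  i=1: ✗ (fails at j=3)
  i=2: ✗ (fails at j=3)
  i=3: ✗ (fails at j=3)
  i=4: ✓ (all of [4,6])
  i=5: ✓ (all of [5,7])

0, 4, 5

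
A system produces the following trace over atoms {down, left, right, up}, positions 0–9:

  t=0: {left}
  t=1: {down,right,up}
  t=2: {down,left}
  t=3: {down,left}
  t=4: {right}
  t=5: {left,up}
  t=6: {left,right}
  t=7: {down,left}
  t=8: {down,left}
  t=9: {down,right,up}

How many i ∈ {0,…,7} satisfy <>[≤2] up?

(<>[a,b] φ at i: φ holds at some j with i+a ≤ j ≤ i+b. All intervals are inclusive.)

Evaluate at each i in [0,7]:
  i=0: ✓ (witness j=1)
  i=1: ✓ (witness j=1)
  i=2: ✗ (none in [2,4])
  i=3: ✓ (witness j=5)
  i=4: ✓ (witness j=5)
  i=5: ✓ (witness j=5)
  i=6: ✗ (none in [6,8])
  i=7: ✓ (witness j=9)
Positions where it holds: {0, 1, 3, 4, 5, 7} → 6.

6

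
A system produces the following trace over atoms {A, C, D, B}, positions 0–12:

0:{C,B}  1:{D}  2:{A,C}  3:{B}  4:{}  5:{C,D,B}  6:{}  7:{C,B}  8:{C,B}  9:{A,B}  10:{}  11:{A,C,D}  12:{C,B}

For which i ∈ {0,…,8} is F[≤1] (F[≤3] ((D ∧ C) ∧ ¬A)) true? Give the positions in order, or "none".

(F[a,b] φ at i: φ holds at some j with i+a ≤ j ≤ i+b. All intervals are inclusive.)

Evaluate at each i in [0,8]:
  i=0: ✗ (none in [0,1])
  i=1: ✓ (witness j=2)
  i=2: ✓ (witness j=2)
  i=3: ✓ (witness j=3)
  i=4: ✓ (witness j=4)
  i=5: ✓ (witness j=5)
  i=6: ✗ (none in [6,7])
  i=7: ✗ (none in [7,8])
  i=8: ✗ (none in [8,9])

1, 2, 3, 4, 5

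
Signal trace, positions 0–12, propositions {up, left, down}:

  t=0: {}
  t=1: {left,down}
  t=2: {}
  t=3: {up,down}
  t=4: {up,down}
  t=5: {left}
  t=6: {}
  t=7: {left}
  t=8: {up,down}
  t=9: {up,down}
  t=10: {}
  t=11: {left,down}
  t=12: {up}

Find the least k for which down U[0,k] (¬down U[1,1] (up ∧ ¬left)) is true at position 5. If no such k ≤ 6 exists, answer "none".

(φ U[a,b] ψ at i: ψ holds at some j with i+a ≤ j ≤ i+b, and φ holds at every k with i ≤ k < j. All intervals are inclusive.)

Need earliest j ≥ 5 with (¬down U[1,1] (up ∧ ¬left)), and down at every k in [5,j-1].
  j=5: rhs fails.
  j=6: rhs fails.
  j=7: rhs holds but lhs fails at k=5.
  j=8: rhs fails.
  j=9: rhs fails.
  j=10: rhs fails.
  j=11: rhs fails.
No witness within the range → none.

none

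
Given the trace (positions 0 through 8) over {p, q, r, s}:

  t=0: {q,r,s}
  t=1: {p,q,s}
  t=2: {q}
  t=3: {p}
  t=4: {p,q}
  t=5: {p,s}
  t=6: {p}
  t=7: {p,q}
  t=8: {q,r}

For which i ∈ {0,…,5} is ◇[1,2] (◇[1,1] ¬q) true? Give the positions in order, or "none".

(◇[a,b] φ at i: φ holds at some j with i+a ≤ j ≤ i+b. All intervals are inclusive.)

Evaluate at each i in [0,5]:
  i=0: ✓ (witness j=2)
  i=1: ✓ (witness j=2)
  i=2: ✓ (witness j=4)
  i=3: ✓ (witness j=4)
  i=4: ✓ (witness j=5)
  i=5: ✗ (none in [6,7])

0, 1, 2, 3, 4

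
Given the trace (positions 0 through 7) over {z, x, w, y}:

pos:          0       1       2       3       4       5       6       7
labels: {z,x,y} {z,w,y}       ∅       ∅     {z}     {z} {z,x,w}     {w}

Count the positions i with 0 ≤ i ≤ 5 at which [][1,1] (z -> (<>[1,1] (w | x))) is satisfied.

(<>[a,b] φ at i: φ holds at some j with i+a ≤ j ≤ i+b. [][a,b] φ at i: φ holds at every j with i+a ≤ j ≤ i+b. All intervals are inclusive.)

Evaluate at each i in [0,5]:
  i=0: ✗ (fails at j=1)
  i=1: ✓ (all of [2,2])
  i=2: ✓ (all of [3,3])
  i=3: ✗ (fails at j=4)
  i=4: ✓ (all of [5,5])
  i=5: ✓ (all of [6,6])
Positions where it holds: {1, 2, 4, 5} → 4.

4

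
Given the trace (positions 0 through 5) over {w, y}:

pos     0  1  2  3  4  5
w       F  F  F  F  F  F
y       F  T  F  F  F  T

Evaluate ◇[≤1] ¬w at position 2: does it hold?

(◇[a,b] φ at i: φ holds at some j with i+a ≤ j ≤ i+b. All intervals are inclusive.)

Check ¬w at each j in [2,3]:
  j=2: true
  j=3: true
Found at j=2 → formula holds.

Yes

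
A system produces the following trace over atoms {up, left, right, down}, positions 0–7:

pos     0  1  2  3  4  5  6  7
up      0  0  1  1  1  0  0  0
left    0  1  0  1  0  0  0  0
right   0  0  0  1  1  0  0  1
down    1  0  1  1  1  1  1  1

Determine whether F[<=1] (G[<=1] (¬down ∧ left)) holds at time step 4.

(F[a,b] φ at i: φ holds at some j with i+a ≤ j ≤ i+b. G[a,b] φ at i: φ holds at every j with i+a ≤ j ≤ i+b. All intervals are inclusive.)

Check G[<=1] (¬down ∧ left) at each j in [4,5]:
  j=4: fails at 4
  j=5: fails at 5
No position in the window satisfies it → formula fails.

No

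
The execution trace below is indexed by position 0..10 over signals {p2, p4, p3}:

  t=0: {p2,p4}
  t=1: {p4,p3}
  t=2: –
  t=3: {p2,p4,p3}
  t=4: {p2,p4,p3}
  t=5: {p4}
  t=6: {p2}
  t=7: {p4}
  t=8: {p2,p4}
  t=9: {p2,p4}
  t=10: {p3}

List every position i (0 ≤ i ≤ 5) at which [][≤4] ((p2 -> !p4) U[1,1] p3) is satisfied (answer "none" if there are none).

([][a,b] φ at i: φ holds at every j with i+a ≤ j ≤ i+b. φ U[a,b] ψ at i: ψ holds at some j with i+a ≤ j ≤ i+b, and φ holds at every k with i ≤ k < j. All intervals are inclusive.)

Evaluate at each i in [0,5]:
  i=0: ✗ (fails at j=0)
  i=1: ✗ (fails at j=1)
  i=2: ✗ (fails at j=3)
  i=3: ✗ (fails at j=3)
  i=4: ✗ (fails at j=4)
  i=5: ✗ (fails at j=5)

none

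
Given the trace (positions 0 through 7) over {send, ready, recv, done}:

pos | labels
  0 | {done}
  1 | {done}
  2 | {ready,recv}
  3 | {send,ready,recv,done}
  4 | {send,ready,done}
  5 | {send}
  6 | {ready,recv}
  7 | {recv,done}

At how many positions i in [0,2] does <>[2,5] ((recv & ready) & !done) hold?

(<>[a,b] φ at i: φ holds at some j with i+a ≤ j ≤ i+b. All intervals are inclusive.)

3

Evaluate at each i in [0,2]:
  i=0: ✓ (witness j=2)
  i=1: ✓ (witness j=6)
  i=2: ✓ (witness j=6)
Positions where it holds: {0, 1, 2} → 3.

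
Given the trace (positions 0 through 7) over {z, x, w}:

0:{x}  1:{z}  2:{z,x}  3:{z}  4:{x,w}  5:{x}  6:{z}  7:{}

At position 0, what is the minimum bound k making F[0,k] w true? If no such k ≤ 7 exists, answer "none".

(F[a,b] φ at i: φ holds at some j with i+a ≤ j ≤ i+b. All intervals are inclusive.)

Scan j = 0,1,… for w:
  j=0: fails
  j=1: fails
  j=2: fails
  j=3: fails
  j=4: holds
First hit at j=4, so smallest k = 4-0 = 4.

4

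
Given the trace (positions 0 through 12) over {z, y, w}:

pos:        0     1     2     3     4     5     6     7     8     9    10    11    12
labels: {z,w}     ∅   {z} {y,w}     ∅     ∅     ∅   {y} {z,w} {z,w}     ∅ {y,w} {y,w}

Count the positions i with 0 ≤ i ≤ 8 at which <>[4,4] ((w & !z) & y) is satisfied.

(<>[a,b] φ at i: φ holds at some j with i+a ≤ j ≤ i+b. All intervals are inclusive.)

Evaluate at each i in [0,8]:
  i=0: ✗ (none in [4,4])
  i=1: ✗ (none in [5,5])
  i=2: ✗ (none in [6,6])
  i=3: ✗ (none in [7,7])
  i=4: ✗ (none in [8,8])
  i=5: ✗ (none in [9,9])
  i=6: ✗ (none in [10,10])
  i=7: ✓ (witness j=11)
  i=8: ✓ (witness j=12)
Positions where it holds: {7, 8} → 2.

2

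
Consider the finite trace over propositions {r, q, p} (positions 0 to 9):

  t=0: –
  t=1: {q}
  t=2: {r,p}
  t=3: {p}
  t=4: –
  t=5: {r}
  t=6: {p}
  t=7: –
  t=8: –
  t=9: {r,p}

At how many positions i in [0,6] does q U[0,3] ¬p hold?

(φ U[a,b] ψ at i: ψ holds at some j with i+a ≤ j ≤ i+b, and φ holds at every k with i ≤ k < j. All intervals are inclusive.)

4

Evaluate at each i in [0,6]:
  i=0: ✓ (rhs at j=0)
  i=1: ✓ (rhs at j=1)
  i=2: ✗ (lhs fails at k=2 before rhs at j=4)
  i=3: ✗ (lhs fails at k=3 before rhs at j=4)
  i=4: ✓ (rhs at j=4)
  i=5: ✓ (rhs at j=5)
  i=6: ✗ (lhs fails at k=6 before rhs at j=7)
Positions where it holds: {0, 1, 4, 5} → 4.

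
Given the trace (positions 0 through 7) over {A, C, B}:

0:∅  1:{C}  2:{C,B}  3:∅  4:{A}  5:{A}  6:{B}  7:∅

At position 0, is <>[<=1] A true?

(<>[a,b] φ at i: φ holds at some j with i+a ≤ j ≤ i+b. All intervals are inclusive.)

Check A at each j in [0,1]:
  j=0: false
  j=1: false
No position in the window satisfies it → formula fails.

Does not hold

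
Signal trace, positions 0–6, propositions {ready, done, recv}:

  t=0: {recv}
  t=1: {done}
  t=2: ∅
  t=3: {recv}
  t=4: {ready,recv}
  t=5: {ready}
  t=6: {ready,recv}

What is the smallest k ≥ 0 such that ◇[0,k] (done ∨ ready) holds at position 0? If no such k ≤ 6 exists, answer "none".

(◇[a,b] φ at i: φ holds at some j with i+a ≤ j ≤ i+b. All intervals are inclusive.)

1

Scan j = 0,1,… for (done ∨ ready):
  j=0: fails
  j=1: holds
First hit at j=1, so smallest k = 1-0 = 1.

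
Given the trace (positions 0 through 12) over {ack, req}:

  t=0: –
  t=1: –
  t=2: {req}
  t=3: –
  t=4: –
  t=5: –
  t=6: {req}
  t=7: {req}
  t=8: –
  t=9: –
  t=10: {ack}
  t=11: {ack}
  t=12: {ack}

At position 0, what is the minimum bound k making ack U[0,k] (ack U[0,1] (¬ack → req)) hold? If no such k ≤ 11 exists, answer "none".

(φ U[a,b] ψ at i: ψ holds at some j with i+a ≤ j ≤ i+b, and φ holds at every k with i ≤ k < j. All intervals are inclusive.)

none

Need earliest j ≥ 0 with (ack U[0,1] (¬ack → req)), and ack at every k in [0,j-1].
  j=0: rhs fails.
  j=1: rhs fails.
  j=2: rhs holds but lhs fails at k=0.
  j=3: rhs fails.
  j=4: rhs fails.
  j=5: rhs fails.
  j=6: rhs holds but lhs fails at k=0.
  j=7: rhs holds but lhs fails at k=0.
  j=8: rhs fails.
  j=9: rhs fails.
  j=10: rhs holds but lhs fails at k=0.
  j=11: rhs holds but lhs fails at k=0.
No witness within the range → none.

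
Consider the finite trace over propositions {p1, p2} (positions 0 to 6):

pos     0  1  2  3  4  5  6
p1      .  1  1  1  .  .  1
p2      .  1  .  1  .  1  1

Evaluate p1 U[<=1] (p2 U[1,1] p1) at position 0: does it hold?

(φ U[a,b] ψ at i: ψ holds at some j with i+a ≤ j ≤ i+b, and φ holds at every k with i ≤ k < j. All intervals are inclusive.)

No

Need some j in [0,1] with (p2 U[1,1] p1), and p1 at every k in [0,j-1].
  j=0: (p2 U[1,1] p1) — fails.
  j=1: (p2 U[1,1] p1) holds, but p1 fails at k=0 → not this j.
No j in the window works → until fails.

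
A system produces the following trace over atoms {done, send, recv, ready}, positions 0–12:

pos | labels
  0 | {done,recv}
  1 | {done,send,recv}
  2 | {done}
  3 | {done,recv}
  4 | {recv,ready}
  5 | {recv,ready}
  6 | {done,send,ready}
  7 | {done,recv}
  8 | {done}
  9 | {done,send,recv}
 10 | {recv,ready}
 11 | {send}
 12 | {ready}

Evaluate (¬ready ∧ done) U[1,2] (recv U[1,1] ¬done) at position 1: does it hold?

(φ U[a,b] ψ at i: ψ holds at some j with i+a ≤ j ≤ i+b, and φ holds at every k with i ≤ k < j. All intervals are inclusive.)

Need some j in [2,3] with (recv U[1,1] ¬done), and (¬ready ∧ done) at every k in [1,j-1].
  j=2: (recv U[1,1] ¬done) — fails.
  j=3: (recv U[1,1] ¬done) holds; (¬ready ∧ done) holds at every k in [1,2] → satisfied.

Holds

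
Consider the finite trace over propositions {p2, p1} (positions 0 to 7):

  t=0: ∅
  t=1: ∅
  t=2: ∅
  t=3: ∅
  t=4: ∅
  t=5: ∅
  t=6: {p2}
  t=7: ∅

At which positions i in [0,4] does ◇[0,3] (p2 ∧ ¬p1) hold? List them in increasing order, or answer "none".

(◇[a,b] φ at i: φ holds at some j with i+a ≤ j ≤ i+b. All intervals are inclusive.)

Evaluate at each i in [0,4]:
  i=0: ✗ (none in [0,3])
  i=1: ✗ (none in [1,4])
  i=2: ✗ (none in [2,5])
  i=3: ✓ (witness j=6)
  i=4: ✓ (witness j=6)

3, 4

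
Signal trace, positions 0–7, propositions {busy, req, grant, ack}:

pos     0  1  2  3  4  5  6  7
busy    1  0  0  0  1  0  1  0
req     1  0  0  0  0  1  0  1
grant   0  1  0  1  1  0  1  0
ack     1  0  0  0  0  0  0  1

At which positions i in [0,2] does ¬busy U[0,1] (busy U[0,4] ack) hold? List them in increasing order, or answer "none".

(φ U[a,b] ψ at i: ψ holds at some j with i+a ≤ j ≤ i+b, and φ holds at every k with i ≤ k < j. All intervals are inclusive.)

Evaluate at each i in [0,2]:
  i=0: ✓ (rhs at j=0)
  i=1: ✗ (no rhs in [1,2])
  i=2: ✗ (no rhs in [2,3])

0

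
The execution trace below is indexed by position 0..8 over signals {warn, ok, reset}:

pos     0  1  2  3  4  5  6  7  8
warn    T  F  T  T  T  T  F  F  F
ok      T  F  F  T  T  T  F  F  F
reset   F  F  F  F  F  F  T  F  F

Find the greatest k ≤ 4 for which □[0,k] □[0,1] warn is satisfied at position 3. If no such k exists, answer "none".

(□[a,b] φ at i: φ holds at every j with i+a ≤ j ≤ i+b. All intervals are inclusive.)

1

□[0,1] warn must hold from j=3 onward; find where it first fails.
  j=3: holds
  j=4: holds
  j=5: fails
Holds on [3,4], so largest k = 1.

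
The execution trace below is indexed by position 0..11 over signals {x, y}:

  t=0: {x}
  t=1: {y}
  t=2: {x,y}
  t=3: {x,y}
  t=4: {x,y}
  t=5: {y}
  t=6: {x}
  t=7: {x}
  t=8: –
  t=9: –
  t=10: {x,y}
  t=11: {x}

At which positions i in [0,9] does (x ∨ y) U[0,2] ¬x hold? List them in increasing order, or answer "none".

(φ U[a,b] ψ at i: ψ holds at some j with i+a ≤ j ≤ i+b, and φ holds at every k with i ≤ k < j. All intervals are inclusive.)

0, 1, 3, 4, 5, 6, 7, 8, 9

Evaluate at each i in [0,9]:
  i=0: ✓ (rhs at j=1; lhs holds on [0,0])
  i=1: ✓ (rhs at j=1)
  i=2: ✗ (no rhs in [2,4])
  i=3: ✓ (rhs at j=5; lhs holds on [3,4])
  i=4: ✓ (rhs at j=5; lhs holds on [4,4])
  i=5: ✓ (rhs at j=5)
  i=6: ✓ (rhs at j=8; lhs holds on [6,7])
  i=7: ✓ (rhs at j=8; lhs holds on [7,7])
  i=8: ✓ (rhs at j=8)
  i=9: ✓ (rhs at j=9)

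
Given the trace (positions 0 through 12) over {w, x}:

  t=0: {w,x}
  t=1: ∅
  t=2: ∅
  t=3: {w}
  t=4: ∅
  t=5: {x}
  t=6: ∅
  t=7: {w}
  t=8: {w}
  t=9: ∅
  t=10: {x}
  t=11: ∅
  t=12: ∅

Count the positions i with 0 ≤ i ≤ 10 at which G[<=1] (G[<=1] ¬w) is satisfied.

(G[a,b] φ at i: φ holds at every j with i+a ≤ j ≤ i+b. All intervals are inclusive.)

Evaluate at each i in [0,10]:
  i=0: ✗ (fails at j=0)
  i=1: ✗ (fails at j=2)
  i=2: ✗ (fails at j=2)
  i=3: ✗ (fails at j=3)
  i=4: ✓ (all of [4,5])
  i=5: ✗ (fails at j=6)
  i=6: ✗ (fails at j=6)
  i=7: ✗ (fails at j=7)
  i=8: ✗ (fails at j=8)
  i=9: ✓ (all of [9,10])
  i=10: ✓ (all of [10,11])
Positions where it holds: {4, 9, 10} → 3.

3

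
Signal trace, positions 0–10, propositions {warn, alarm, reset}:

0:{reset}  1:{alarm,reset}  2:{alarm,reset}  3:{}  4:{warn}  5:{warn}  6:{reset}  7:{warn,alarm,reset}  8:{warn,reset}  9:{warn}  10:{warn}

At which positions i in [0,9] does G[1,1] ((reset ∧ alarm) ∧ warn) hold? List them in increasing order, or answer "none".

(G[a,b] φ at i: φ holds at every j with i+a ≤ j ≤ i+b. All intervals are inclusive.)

Evaluate at each i in [0,9]:
  i=0: ✗ (fails at j=1)
  i=1: ✗ (fails at j=2)
  i=2: ✗ (fails at j=3)
  i=3: ✗ (fails at j=4)
  i=4: ✗ (fails at j=5)
  i=5: ✗ (fails at j=6)
  i=6: ✓ (all of [7,7])
  i=7: ✗ (fails at j=8)
  i=8: ✗ (fails at j=9)
  i=9: ✗ (fails at j=10)

6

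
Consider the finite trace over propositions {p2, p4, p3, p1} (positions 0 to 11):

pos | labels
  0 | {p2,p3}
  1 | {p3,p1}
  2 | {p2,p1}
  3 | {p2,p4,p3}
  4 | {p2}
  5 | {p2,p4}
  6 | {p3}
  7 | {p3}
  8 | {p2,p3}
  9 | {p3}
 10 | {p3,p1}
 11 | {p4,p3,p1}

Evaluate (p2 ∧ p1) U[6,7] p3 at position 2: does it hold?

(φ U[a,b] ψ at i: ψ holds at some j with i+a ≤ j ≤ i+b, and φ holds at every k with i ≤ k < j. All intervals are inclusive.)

No

Need some j in [8,9] with p3, and (p2 ∧ p1) at every k in [2,j-1].
  j=8: p3 holds, but (p2 ∧ p1) fails at k=3 → not this j.
  j=9: p3 holds, but (p2 ∧ p1) fails at k=3 → not this j.
No j in the window works → until fails.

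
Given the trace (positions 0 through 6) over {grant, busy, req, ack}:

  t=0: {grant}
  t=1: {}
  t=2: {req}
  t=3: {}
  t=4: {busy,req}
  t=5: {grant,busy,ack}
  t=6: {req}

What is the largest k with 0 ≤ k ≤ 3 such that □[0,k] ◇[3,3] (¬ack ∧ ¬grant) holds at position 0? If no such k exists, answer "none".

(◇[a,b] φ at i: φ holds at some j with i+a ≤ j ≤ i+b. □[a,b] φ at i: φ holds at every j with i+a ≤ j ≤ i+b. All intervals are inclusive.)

1

◇[3,3] (¬ack ∧ ¬grant) must hold from j=0 onward; find where it first fails.
  j=0: holds
  j=1: holds
  j=2: fails
Holds on [0,1], so largest k = 1.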